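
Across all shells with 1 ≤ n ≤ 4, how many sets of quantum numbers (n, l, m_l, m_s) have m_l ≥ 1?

20

Per-shell orbital counts meeting the constraint:
n=2 → 1; n=3 → 3; n=4 → 6.
Orbitals: 1 + 3 + 6 = 10. Including both spin states (m_s = ±1/2) gives 2 × 10 = 20 states.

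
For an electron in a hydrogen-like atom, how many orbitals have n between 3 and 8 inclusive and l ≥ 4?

110

Count contributing orbitals for each principal shell:
n=5 → 9; n=6 → 20; n=7 → 33; n=8 → 48.
Total orbitals: 9 + 20 + 33 + 48 = 110.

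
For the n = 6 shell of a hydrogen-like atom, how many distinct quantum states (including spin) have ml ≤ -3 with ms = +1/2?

Orbitals with ml ≤ -3, by l: l=3 → 1; l=4 → 2; l=5 → 3.
Orbitals: 1 + 2 + 3 = 6. With ms fixed to a single value there is one state per orbital, giving 6 states.

6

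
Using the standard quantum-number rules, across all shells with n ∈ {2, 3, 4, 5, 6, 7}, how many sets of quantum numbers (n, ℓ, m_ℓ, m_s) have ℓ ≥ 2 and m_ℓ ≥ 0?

130

For each n in the range, tally the orbitals obeying ℓ ≥ 2 and m_ℓ ≥ 0:
n=3 → 3; n=4 → 7; n=5 → 12; n=6 → 18; n=7 → 25.
Orbitals: 3 + 7 + 12 + 18 + 25 = 65. Including both spin states (m_s = ±1/2) gives 2 × 65 = 130 states.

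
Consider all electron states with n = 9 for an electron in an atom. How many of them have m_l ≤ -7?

For n = 9, l ranges over 0 … 8.
Per l-value: l=7 → 1; l=8 → 2.
Orbitals: 1 + 2 = 3. Each orbital carries two spin states, so 3 × 2 = 6 states.

6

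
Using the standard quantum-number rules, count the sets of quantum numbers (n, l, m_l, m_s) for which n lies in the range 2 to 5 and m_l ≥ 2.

20

Count contributing orbitals for each principal shell:
n=3 → 1; n=4 → 3; n=5 → 6.
Orbitals: 1 + 3 + 6 = 10. Including both spin states (m_s = ±1/2) gives 2 × 10 = 20 states.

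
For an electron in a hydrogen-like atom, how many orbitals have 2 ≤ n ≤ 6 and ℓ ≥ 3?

50

Work shell by shell — for each n, count the (ℓ, m_ℓ) pairs that satisfy ℓ ≥ 3:
n=4 → 7; n=5 → 16; n=6 → 27.
Total orbitals: 7 + 16 + 27 = 50.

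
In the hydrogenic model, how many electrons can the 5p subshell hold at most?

A subshell with l = 1 has 2l+1 = 3 orbitals, each holding 2 electrons (spin ±1/2), so 3 × 2 = 6.

6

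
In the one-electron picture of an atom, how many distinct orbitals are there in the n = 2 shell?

4

The n = 2 shell contains n² = 2² = 4 orbitals.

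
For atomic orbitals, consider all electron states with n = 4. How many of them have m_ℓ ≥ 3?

The n = 4 shell has ℓ = 0 through 3; check each.
The (ℓ, m_ℓ) pairs meeting m_ℓ ≥ 3 give: ℓ=3 → 1.
Orbitals: 1. Each orbital carries two spin states, so 1 × 2 = 2 states.

2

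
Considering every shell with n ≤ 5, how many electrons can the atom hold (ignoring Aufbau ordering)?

Total orbitals = 1² + 2² + 3² + 4² + 5² = 55. Doubling for spin gives 110 electrons.

110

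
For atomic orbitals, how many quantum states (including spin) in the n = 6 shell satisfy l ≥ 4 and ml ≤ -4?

6

Contributions: l=4 → 1; l=5 → 2.
Orbitals: 1 + 2 = 3. Each orbital carries two spin states, so 3 × 2 = 6 states.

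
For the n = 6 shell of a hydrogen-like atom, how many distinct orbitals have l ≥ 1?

Go through l = 0, …, 5 (the values permitted for n = 6).
The (l, m_l) pairs meeting l ≥ 1 give: l=1 → 3; l=2 → 5; l=3 → 7; l=4 → 9; l=5 → 11.
Total orbitals: 3 + 5 + 7 + 9 + 11 = 35.

35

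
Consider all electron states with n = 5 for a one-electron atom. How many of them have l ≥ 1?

Go through l = 0, …, 4 (the values permitted for n = 5).
Orbitals with l ≥ 1, by l: l=1 → 3; l=2 → 5; l=3 → 7; l=4 → 9.
Orbitals: 3 + 5 + 7 + 9 = 24. Each orbital carries two spin states, so 24 × 2 = 48 states.

48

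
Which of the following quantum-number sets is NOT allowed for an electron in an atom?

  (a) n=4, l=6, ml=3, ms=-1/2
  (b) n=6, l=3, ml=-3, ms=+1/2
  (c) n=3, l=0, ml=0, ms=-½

(a) has l = 6 ≥ n = 4, violating 0 ≤ l ≤ n−1.
The remaining sets (b), (c) satisfy all four rules.

(a)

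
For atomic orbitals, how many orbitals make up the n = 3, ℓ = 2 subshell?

A subshell has 2ℓ+1 orbitals; with ℓ = 2, that's 5.

5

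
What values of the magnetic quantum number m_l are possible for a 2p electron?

The 2p subshell has l = 1, and m_l takes every integer from −l to +l. With l = 1 that gives the 3 values -1, 0, 1.

-1, 0, 1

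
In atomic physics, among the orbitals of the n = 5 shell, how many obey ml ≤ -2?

With n = 5 the allowed l are 0, 1, …, 4.
Per l-value: l=2 → 1; l=3 → 2; l=4 → 3.
Total orbitals: 1 + 2 + 3 = 6.

6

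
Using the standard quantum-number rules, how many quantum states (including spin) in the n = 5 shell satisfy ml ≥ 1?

With n = 5 the allowed l are 0, 1, …, 4.
Per l-value: l=1 → 1; l=2 → 2; l=3 → 3; l=4 → 4.
Orbitals: 1 + 2 + 3 + 4 = 10. Each orbital carries two spin states, so 10 × 2 = 20 states.

20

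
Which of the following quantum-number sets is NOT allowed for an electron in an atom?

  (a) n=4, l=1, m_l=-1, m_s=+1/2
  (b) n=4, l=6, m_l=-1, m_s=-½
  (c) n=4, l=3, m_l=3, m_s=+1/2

(b) has l = 6 ≥ n = 4, violating 0 ≤ l ≤ n−1.
The remaining sets (a), (c) satisfy all four rules.

(b)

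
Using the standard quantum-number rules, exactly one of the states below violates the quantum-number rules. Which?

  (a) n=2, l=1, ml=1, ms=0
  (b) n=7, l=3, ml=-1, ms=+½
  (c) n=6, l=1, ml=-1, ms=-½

(a) has ms = 0, but an electron's spin must be ±1/2.
The remaining sets (b), (c) satisfy all four rules.

(a)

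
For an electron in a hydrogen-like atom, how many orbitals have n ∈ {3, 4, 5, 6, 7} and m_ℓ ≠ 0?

110

Treat each shell separately and count matching orbitals:
n=3 → 6; n=4 → 12; n=5 → 20; n=6 → 30; n=7 → 42.
Total orbitals: 6 + 12 + 20 + 30 + 42 = 110.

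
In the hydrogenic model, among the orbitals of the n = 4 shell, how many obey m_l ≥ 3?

The n = 4 shell has l = 0 through 3; check each.
Contributions: l=3 → 1.
Total orbitals: 1.

1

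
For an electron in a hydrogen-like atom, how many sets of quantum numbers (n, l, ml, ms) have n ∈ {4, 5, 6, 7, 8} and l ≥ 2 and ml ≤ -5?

Treat each shell separately and count matching orbitals:
n=6 → 1; n=7 → 3; n=8 → 6.
Orbitals: 1 + 3 + 6 = 10. Including both spin states (ms = ±1/2) gives 2 × 10 = 20 states.

20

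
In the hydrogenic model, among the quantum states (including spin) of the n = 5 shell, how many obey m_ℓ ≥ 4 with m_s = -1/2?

With n = 5 the allowed ℓ are 0, 1, …, 4.
Contributions: ℓ=4 → 1.
Orbitals: 1. With m_s fixed to a single value there is one state per orbital, giving 1 state.

1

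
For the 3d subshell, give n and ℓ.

n = 3, ℓ = 2

The leading integer gives n = 3; the letter 'd' means ℓ = 2.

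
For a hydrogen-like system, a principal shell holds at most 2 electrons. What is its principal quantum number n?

n = 1

2n² = 2 ⇒ n² = 1 ⇒ n = 1.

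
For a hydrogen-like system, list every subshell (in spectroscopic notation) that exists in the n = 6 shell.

6s, 6p, 6d, 6f, 6g, 6h

For n = 6, l runs from 0 to 5. In spectroscopic notation l = 0,1,2,… ↔ s,p,d,f,g,h,i, so the subshells are 6s, 6p, 6d, 6f, 6g, 6h.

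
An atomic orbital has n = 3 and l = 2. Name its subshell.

3d

l = 2 corresponds to the letter 'd', so the subshell is 3d.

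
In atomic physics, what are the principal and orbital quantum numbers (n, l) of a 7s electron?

The leading integer gives n = 7; the letter 's' means l = 0.

n = 7, l = 0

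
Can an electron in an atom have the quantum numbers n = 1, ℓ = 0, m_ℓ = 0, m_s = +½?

n = 1 is a positive integer. ℓ = 0 satisfies 0 ≤ ℓ ≤ n−1 = 0. m_ℓ = 0 lies in the range −ℓ … +ℓ (here 0). m_s = +1/2 is one of ±1/2.
All four constraints are satisfied.

Valid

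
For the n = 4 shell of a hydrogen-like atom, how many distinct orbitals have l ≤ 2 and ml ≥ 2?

1

Go through l = 0, …, 3 (the values permitted for n = 4).
Orbitals with l ≤ 2 and ml ≥ 2, by l: l=2 → 1.
Total orbitals: 1.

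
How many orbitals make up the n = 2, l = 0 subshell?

A subshell has 2l+1 orbitals; with l = 0, that's 1.

1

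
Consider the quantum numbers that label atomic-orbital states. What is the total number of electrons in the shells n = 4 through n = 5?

82

Shell n has n² orbitals: 4²=16 + 5²=25 = 41 orbitals.
Two spin states per orbital: 2 × 41 = 82 electrons.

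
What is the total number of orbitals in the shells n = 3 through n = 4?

Shell n has n² orbitals: 3²=9 + 4²=16 = 25 orbitals.

25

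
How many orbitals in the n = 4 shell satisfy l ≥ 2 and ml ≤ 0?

The n = 4 shell has l = 0 through 3; check each.
The (l, ml) pairs meeting l ≥ 2 and ml ≤ 0 give: l=2 → 3; l=3 → 4.
Total orbitals: 3 + 4 = 7.

7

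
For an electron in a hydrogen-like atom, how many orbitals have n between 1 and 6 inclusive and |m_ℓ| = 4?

Go shell by shell, enumerating (ℓ, m_ℓ) with |m_ℓ| = 4:
n=5 → 2; n=6 → 4.
Total orbitals: 2 + 4 = 6.

6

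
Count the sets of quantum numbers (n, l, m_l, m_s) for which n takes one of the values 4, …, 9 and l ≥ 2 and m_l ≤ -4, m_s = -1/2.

Treat each shell separately and count matching orbitals:
n=5 → 1; n=6 → 3; n=7 → 6; n=8 → 10; n=9 → 15.
Orbitals: 1 + 3 + 6 + 10 + 15 = 35. With m_s fixed to -1/2 there is one state per orbital, so 35 states.

35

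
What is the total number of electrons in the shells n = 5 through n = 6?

122

Shell n has n² orbitals: 5²=25 + 6²=36 = 61 orbitals.
Two spin states per orbital: 2 × 61 = 122 electrons.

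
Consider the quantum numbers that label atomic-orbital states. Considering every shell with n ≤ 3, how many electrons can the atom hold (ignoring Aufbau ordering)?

Total orbitals = 1² + 2² + 3² = 14. Doubling for spin gives 28 electrons.

28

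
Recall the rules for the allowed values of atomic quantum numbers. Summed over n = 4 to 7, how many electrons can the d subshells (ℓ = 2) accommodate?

40

A d subshell (ℓ = 2) exists for every n ≥ 3, so shells n = 4, 5, 6, 7 each contribute one — 4 subshells.
Since each d subshell holds 2(2·2+1) = 10 electrons, the total is 4 × 10 = 40.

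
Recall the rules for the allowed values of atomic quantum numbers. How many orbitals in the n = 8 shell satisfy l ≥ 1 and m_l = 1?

7

Go through l = 0, …, 7 (the values permitted for n = 8).
Orbitals with l ≥ 1 and m_l = 1, by l: l=1 → 1; l=2 → 1; l=3 → 1; l=4 → 1; l=5 → 1; l=6 → 1; l=7 → 1.
Total orbitals: 1 + 1 + 1 + 1 + 1 + 1 + 1 = 7.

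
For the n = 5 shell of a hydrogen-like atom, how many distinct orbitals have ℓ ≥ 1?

The n = 5 shell has ℓ = 0 through 4; check each.
Contributions: ℓ=1 → 3; ℓ=2 → 5; ℓ=3 → 7; ℓ=4 → 9.
Total orbitals: 3 + 5 + 7 + 9 = 24.

24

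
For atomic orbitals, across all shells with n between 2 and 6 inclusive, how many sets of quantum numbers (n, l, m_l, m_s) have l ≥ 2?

Per-shell orbital counts meeting the constraint:
n=3 → 5; n=4 → 12; n=5 → 21; n=6 → 32.
Orbitals: 5 + 12 + 21 + 32 = 70. Including both spin states (m_s = ±1/2) gives 2 × 70 = 140 states.

140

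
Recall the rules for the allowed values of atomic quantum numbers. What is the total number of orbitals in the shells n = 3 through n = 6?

86

Shell n has n² orbitals: 3²=9 + 4²=16 + 5²=25 + 6²=36 = 86 orbitals.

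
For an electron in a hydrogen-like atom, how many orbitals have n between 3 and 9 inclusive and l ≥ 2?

Treat each shell separately and count matching orbitals:
n=3 → 5; n=4 → 12; n=5 → 21; n=6 → 32; n=7 → 45; n=8 → 60; n=9 → 77.
Total orbitals: 5 + 12 + 21 + 32 + 45 + 60 + 77 = 252.

252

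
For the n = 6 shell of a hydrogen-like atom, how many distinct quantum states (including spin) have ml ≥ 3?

Contributions: l=3 → 1; l=4 → 2; l=5 → 3.
Orbitals: 1 + 2 + 3 = 6. Each orbital carries two spin states, so 6 × 2 = 12 states.

12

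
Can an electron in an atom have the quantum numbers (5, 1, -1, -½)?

Valid

n = 5 is a positive integer. l = 1 satisfies 0 ≤ l ≤ n−1 = 4. ml = -1 lies in the range −l … +l (here −1 … 1). ms = -1/2 is one of ±1/2.
All four constraints are satisfied.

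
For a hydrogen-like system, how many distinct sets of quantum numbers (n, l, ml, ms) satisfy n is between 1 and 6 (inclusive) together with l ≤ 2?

82

For each n in the range, tally the orbitals obeying l ≤ 2:
n=1 → 1; n=2 → 4; n=3 → 9; n=4 → 9; n=5 → 9; n=6 → 9.
Orbitals: 1 + 4 + 9 + 9 + 9 + 9 = 41. Including both spin states (ms = ±1/2) gives 2 × 41 = 82 states.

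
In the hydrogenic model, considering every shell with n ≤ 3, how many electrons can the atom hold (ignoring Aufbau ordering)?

28

Total orbitals = 1² + 2² + 3² = 14. Doubling for spin gives 28 electrons.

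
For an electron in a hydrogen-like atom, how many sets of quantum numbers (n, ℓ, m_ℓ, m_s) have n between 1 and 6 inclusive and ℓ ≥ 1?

170

Work shell by shell — for each n, count the (ℓ, m_ℓ) pairs that satisfy ℓ ≥ 1:
n=2 → 3; n=3 → 8; n=4 → 15; n=5 → 24; n=6 → 35.
Orbitals: 3 + 8 + 15 + 24 + 35 = 85. Including both spin states (m_s = ±1/2) gives 2 × 85 = 170 states.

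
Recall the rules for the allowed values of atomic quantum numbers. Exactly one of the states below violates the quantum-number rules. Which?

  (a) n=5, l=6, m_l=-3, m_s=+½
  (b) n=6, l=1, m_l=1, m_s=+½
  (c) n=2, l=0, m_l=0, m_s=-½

(a) has l = 6 ≥ n = 5, violating 0 ≤ l ≤ n−1.
The remaining sets (b), (c) satisfy all four rules.

(a)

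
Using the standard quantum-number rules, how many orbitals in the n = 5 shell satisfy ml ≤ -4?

With n = 5 the allowed l are 0, 1, …, 4.
The (l, ml) pairs meeting ml ≤ -4 give: l=4 → 1.
Total orbitals: 1.

1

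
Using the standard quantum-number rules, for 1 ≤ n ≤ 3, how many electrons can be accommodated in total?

Total orbitals = 1² + 2² + 3² = 14. Doubling for spin gives 28 electrons.

28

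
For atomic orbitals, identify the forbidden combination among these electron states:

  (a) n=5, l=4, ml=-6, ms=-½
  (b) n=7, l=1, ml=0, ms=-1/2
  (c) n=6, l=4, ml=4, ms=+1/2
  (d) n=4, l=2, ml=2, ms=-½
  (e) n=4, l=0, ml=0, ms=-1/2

(a) has |ml| = 6 > l = 4, violating −l ≤ ml ≤ l.
The remaining sets (b), (c), (d), (e) satisfy all four rules.

(a)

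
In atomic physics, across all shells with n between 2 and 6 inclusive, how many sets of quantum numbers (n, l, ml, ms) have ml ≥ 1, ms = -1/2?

For each n in the range, tally the orbitals obeying ml ≥ 1:
n=2 → 1; n=3 → 3; n=4 → 6; n=5 → 10; n=6 → 15.
Orbitals: 1 + 3 + 6 + 10 + 15 = 35. With ms fixed to -1/2 there is one state per orbital, so 35 states.

35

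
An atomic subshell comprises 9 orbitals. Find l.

l = 4 (g)

2l+1 = 9 gives l = 4.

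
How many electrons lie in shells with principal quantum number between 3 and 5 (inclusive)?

100

Shell n has n² orbitals: 3²=9 + 4²=16 + 5²=25 = 50 orbitals.
Two spin states per orbital: 2 × 50 = 100 electrons.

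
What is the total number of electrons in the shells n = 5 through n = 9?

Shell n has n² orbitals: 5²=25 + 6²=36 + 7²=49 + 8²=64 + 9²=81 = 255 orbitals.
Two spin states per orbital: 2 × 255 = 510 electrons.

510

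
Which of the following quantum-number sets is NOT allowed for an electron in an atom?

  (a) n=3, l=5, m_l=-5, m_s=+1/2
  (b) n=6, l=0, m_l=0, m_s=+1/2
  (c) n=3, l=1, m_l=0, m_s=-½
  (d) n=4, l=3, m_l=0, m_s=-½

(a) has l = 5 ≥ n = 3, violating 0 ≤ l ≤ n−1.
The remaining sets (b), (c), (d) satisfy all four rules.

(a)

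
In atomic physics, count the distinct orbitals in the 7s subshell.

A subshell has 2l+1 orbitals; with l = 0, that's 1.

1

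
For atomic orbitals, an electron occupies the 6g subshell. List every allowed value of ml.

The 6g subshell has l = 4, and ml takes every integer from −l to +l. With l = 4 that gives the 9 values -4, -3, -2, -1, 0, 1, 2, 3, 4.

-4, -3, -2, -1, 0, 1, 2, 3, 4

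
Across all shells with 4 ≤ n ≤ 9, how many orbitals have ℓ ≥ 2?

247

Per-shell orbital counts meeting the constraint:
n=4 → 12; n=5 → 21; n=6 → 32; n=7 → 45; n=8 → 60; n=9 → 77.
Total orbitals: 12 + 21 + 32 + 45 + 60 + 77 = 247.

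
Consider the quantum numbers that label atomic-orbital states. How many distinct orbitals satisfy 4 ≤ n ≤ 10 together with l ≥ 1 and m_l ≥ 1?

Treat each shell separately and count matching orbitals:
n=4 → 6; n=5 → 10; n=6 → 15; n=7 → 21; n=8 → 28; n=9 → 36; n=10 → 45.
Total orbitals: 6 + 10 + 15 + 21 + 28 + 36 + 45 = 161.

161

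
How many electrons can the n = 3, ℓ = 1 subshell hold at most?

6

A subshell with ℓ = 1 has 2ℓ+1 = 3 orbitals, each holding 2 electrons (spin ±1/2), so 3 × 2 = 6.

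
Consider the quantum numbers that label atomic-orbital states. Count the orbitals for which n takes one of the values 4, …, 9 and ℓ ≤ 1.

24

Work shell by shell — for each n, count the (ℓ, m_ℓ) pairs that satisfy ℓ ≤ 1:
n=4 → 4; n=5 → 4; n=6 → 4; n=7 → 4; n=8 → 4; n=9 → 4.
Total orbitals: 4 + 4 + 4 + 4 + 4 + 4 = 24.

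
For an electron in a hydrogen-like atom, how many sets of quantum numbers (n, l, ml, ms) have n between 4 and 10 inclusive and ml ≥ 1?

Count contributing orbitals for each principal shell:
n=4 → 6; n=5 → 10; n=6 → 15; n=7 → 21; n=8 → 28; n=9 → 36; n=10 → 45.
Orbitals: 6 + 10 + 15 + 21 + 28 + 36 + 45 = 161. Including both spin states (ms = ±1/2) gives 2 × 161 = 322 states.

322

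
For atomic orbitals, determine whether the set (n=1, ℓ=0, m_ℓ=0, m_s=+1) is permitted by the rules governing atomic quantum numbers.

The spin quantum number for an electron can only be m_s = +1/2 or −1/2; m_s = +1 is not one of those.

Not allowed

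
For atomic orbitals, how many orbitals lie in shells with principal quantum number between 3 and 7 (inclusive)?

135

Shell n has n² orbitals: 3²=9 + 4²=16 + 5²=25 + 6²=36 + 7²=49 = 135 orbitals.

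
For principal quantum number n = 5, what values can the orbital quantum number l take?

0, 1, 2, 3, 4

l is an integer with 0 ≤ l ≤ n−1, so for n = 5: l = 0, 1, 2, 3, 4.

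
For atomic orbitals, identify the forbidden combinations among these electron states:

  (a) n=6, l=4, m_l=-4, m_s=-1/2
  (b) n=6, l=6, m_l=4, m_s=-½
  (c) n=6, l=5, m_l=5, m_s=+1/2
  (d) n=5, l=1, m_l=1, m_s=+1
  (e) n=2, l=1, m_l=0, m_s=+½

(b) and (d)

(b) has l = 6 ≥ n = 6, violating 0 ≤ l ≤ n−1.
(d) has m_s = +1, but an electron's spin must be ±1/2.
The remaining sets (a), (c), (e) satisfy all four rules.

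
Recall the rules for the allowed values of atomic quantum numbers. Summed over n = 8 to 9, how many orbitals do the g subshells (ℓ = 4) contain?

18

A g subshell (ℓ = 4) exists for every n ≥ 5, so shells n = 8, 9 each contribute one — 2 subshells.
Since each g subshell has 2·4+1 = 9 orbitals, the total is 2 × 9 = 18.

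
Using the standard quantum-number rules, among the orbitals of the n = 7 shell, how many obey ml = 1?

6

With n = 7 the allowed l are 0, 1, …, 6.
Contributions: l=1 → 1; l=2 → 1; l=3 → 1; l=4 → 1; l=5 → 1; l=6 → 1.
Total orbitals: 1 + 1 + 1 + 1 + 1 + 1 = 6.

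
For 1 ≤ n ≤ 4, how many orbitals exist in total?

30

Total orbitals = 1² + 2² + 3² + 4² = 30.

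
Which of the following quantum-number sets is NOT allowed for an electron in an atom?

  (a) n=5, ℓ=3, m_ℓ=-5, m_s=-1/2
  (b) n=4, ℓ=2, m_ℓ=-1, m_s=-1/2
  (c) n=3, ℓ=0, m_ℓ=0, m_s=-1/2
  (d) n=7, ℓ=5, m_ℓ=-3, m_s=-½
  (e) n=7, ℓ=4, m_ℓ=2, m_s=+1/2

(a)

(a) has |m_ℓ| = 5 > ℓ = 3, violating −ℓ ≤ m_ℓ ≤ ℓ.
The remaining sets (b), (c), (d), (e) satisfy all four rules.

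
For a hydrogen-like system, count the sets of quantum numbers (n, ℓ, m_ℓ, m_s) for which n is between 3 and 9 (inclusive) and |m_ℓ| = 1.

140

Treat each shell separately and count matching orbitals:
n=3 → 4; n=4 → 6; n=5 → 8; n=6 → 10; n=7 → 12; n=8 → 14; n=9 → 16.
Orbitals: 4 + 6 + 8 + 10 + 12 + 14 + 16 = 70. Including both spin states (m_s = ±1/2) gives 2 × 70 = 140 states.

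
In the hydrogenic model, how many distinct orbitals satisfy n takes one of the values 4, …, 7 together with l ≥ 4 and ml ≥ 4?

10

Go shell by shell, enumerating (l, ml) with l ≥ 4 and ml ≥ 4:
n=5 → 1; n=6 → 3; n=7 → 6.
Total orbitals: 1 + 3 + 6 = 10.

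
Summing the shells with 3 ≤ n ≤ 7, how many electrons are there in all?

Shell n has n² orbitals: 3²=9 + 4²=16 + 5²=25 + 6²=36 + 7²=49 = 135 orbitals.
Two spin states per orbital: 2 × 135 = 270 electrons.

270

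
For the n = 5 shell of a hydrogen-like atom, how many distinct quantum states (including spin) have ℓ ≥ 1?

The n = 5 shell has ℓ = 0 through 4; check each.
Orbitals with ℓ ≥ 1, by ℓ: ℓ=1 → 3; ℓ=2 → 5; ℓ=3 → 7; ℓ=4 → 9.
Orbitals: 3 + 5 + 7 + 9 = 24. Each orbital carries two spin states, so 24 × 2 = 48 states.

48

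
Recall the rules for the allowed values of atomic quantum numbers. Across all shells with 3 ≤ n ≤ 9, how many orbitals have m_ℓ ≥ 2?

Treat each shell separately and count matching orbitals:
n=3 → 1; n=4 → 3; n=5 → 6; n=6 → 10; n=7 → 15; n=8 → 21; n=9 → 28.
Total orbitals: 1 + 3 + 6 + 10 + 15 + 21 + 28 = 84.

84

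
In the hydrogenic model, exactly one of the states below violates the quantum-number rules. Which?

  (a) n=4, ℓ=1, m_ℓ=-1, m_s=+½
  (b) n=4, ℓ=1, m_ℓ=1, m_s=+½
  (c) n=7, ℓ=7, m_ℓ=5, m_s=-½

(c)

(c) has ℓ = 7 ≥ n = 7, violating 0 ≤ ℓ ≤ n−1.
The remaining sets (a), (b) satisfy all four rules.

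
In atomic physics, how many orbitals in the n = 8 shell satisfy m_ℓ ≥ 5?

The n = 8 shell has ℓ = 0 through 7; check each.
Per ℓ-value: ℓ=5 → 1; ℓ=6 → 2; ℓ=7 → 3.
Total orbitals: 1 + 2 + 3 = 6.

6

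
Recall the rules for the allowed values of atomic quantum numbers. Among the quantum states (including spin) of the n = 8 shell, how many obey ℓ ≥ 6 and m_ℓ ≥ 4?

14

Contributions: ℓ=6 → 3; ℓ=7 → 4.
Orbitals: 3 + 4 = 7. Each orbital carries two spin states, so 7 × 2 = 14 states.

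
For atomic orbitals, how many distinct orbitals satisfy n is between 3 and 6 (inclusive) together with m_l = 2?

10

Per-shell orbital counts meeting the constraint:
n=3 → 1; n=4 → 2; n=5 → 3; n=6 → 4.
Total orbitals: 1 + 2 + 3 + 4 = 10.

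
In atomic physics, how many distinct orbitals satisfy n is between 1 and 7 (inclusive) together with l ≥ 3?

90

Per-shell orbital counts meeting the constraint:
n=4 → 7; n=5 → 16; n=6 → 27; n=7 → 40.
Total orbitals: 7 + 16 + 27 + 40 = 90.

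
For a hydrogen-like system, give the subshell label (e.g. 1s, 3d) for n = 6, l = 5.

6h

l = 5 corresponds to the letter 'h', so the subshell is 6h.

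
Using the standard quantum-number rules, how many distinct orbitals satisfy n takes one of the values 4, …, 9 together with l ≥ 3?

For each n in the range, tally the orbitals obeying l ≥ 3:
n=4 → 7; n=5 → 16; n=6 → 27; n=7 → 40; n=8 → 55; n=9 → 72.
Total orbitals: 7 + 16 + 27 + 40 + 55 + 72 = 217.

217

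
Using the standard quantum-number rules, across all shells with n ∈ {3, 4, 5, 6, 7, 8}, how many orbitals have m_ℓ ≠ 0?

166

Work shell by shell — for each n, count the (ℓ, m_ℓ) pairs that satisfy m_ℓ ≠ 0:
n=3 → 6; n=4 → 12; n=5 → 20; n=6 → 30; n=7 → 42; n=8 → 56.
Total orbitals: 6 + 12 + 20 + 30 + 42 + 56 = 166.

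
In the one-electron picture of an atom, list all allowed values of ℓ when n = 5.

ℓ is an integer with 0 ≤ ℓ ≤ n−1, so for n = 5: ℓ = 0, 1, 2, 3, 4.

0, 1, 2, 3, 4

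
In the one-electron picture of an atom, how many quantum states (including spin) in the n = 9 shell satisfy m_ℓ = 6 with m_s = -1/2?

Go through ℓ = 0, …, 8 (the values permitted for n = 9).
Orbitals with m_ℓ = 6, by ℓ: ℓ=6 → 1; ℓ=7 → 1; ℓ=8 → 1.
Orbitals: 1 + 1 + 1 = 3. With m_s fixed to a single value there is one state per orbital, giving 3 states.

3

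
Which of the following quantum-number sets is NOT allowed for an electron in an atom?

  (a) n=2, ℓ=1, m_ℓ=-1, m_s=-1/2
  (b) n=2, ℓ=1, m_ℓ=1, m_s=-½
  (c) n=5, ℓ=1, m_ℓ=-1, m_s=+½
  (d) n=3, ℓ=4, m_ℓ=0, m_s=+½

(d)

(d) has ℓ = 4 ≥ n = 3, violating 0 ≤ ℓ ≤ n−1.
The remaining sets (a), (b), (c) satisfy all four rules.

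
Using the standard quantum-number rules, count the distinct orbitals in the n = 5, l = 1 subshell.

A subshell has 2l+1 orbitals; with l = 1, that's 3.

3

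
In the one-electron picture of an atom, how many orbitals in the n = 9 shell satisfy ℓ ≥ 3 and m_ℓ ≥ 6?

Orbitals with ℓ ≥ 3 and m_ℓ ≥ 6, by ℓ: ℓ=6 → 1; ℓ=7 → 2; ℓ=8 → 3.
Total orbitals: 1 + 2 + 3 = 6.

6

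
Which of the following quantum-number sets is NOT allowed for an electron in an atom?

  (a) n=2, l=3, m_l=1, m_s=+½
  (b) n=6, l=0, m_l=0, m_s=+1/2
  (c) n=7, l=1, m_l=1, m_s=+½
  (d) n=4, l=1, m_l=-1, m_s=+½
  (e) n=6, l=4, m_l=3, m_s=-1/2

(a) has l = 3 ≥ n = 2, violating 0 ≤ l ≤ n−1.
The remaining sets (b), (c), (d), (e) satisfy all four rules.

(a)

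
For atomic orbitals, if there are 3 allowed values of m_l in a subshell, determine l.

l = 1 (p)

m_l ranges over 2l+1 integers, so 2l+1 = 3 ⇒ l = 1.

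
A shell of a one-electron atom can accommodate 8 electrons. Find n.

n = 2

2n² = 8 ⇒ n² = 4 ⇒ n = 2.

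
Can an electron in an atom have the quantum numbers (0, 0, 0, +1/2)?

The principal quantum number must be a positive integer (n ≥ 1), but here n = 0.

No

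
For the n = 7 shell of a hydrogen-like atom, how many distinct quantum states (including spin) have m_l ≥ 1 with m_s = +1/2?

21

For n = 7, l ranges over 0 … 6.
Contributions: l=1 → 1; l=2 → 2; l=3 → 3; l=4 → 4; l=5 → 5; l=6 → 6.
Orbitals: 1 + 2 + 3 + 4 + 5 + 6 = 21. With m_s fixed to a single value there is one state per orbital, giving 21 states.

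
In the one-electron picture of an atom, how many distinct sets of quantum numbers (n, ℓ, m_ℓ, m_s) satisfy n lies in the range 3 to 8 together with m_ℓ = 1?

Per-shell orbital counts meeting the constraint:
n=3 → 2; n=4 → 3; n=5 → 4; n=6 → 5; n=7 → 6; n=8 → 7.
Orbitals: 2 + 3 + 4 + 5 + 6 + 7 = 27. Including both spin states (m_s = ±1/2) gives 2 × 27 = 54 states.

54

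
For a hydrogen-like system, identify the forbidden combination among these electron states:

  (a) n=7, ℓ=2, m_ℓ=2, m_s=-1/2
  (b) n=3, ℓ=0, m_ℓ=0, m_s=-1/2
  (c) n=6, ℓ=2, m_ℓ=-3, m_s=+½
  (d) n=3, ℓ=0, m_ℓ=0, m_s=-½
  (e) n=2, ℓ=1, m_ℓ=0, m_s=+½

(c)

(c) has |m_ℓ| = 3 > ℓ = 2, violating −ℓ ≤ m_ℓ ≤ ℓ.
The remaining sets (a), (b), (d), (e) satisfy all four rules.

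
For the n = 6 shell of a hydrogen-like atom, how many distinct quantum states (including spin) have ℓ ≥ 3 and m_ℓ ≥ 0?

30

The n = 6 shell has ℓ = 0 through 5; check each.
Orbitals with ℓ ≥ 3 and m_ℓ ≥ 0, by ℓ: ℓ=3 → 4; ℓ=4 → 5; ℓ=5 → 6.
Orbitals: 4 + 5 + 6 = 15. Each orbital carries two spin states, so 15 × 2 = 30 states.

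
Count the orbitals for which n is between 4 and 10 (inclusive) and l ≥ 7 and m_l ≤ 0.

Go shell by shell, enumerating (l, m_l) with l ≥ 7 and m_l ≤ 0:
n=8 → 8; n=9 → 17; n=10 → 27.
Total orbitals: 8 + 17 + 27 = 52.

52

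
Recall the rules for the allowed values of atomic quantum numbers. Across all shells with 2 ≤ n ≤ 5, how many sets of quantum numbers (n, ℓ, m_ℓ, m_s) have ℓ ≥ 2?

Go shell by shell, enumerating (ℓ, m_ℓ) with ℓ ≥ 2:
n=3 → 5; n=4 → 12; n=5 → 21.
Orbitals: 5 + 12 + 21 = 38. Including both spin states (m_s = ±1/2) gives 2 × 38 = 76 states.

76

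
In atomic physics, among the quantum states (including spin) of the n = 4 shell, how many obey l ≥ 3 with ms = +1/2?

Go through l = 0, …, 3 (the values permitted for n = 4).
Per l-value: l=3 → 7.
Orbitals: 7. With ms fixed to a single value there is one state per orbital, giving 7 states.

7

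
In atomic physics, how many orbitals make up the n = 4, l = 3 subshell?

A subshell has 2l+1 orbitals; with l = 3, that's 7.

7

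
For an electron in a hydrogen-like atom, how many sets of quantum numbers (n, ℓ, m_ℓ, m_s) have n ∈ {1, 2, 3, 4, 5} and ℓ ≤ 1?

For each n in the range, tally the orbitals obeying ℓ ≤ 1:
n=1 → 1; n=2 → 4; n=3 → 4; n=4 → 4; n=5 → 4.
Orbitals: 1 + 4 + 4 + 4 + 4 = 17. Including both spin states (m_s = ±1/2) gives 2 × 17 = 34 states.

34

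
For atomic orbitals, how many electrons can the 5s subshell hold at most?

A subshell with ℓ = 0 has 2ℓ+1 = 1 orbital, each holding 2 electrons (spin ±1/2), so 1 × 2 = 2.

2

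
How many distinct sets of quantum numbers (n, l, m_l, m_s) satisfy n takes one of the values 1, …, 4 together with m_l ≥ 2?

For each n in the range, tally the orbitals obeying m_l ≥ 2:
n=3 → 1; n=4 → 3.
Orbitals: 1 + 3 = 4. Including both spin states (m_s = ±1/2) gives 2 × 4 = 8 states.

8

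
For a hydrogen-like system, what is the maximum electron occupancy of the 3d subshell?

A subshell with l = 2 has 2l+1 = 5 orbitals, each holding 2 electrons (spin ±1/2), so 5 × 2 = 10.

10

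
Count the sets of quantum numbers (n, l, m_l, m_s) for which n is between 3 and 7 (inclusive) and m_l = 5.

6

Per-shell orbital counts meeting the constraint:
n=6 → 1; n=7 → 2.
Orbitals: 1 + 2 = 3. Including both spin states (m_s = ±1/2) gives 2 × 3 = 6 states.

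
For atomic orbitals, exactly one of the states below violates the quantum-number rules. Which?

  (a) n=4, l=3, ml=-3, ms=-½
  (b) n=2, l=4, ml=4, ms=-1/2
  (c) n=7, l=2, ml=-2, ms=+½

(b)

(b) has l = 4 ≥ n = 2, violating 0 ≤ l ≤ n−1.
The remaining sets (a), (c) satisfy all four rules.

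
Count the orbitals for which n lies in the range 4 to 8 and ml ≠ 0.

160

Treat each shell separately and count matching orbitals:
n=4 → 12; n=5 → 20; n=6 → 30; n=7 → 42; n=8 → 56.
Total orbitals: 12 + 20 + 30 + 42 + 56 = 160.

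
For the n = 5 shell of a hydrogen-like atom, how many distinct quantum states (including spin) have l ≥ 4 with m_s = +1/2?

The n = 5 shell has l = 0 through 4; check each.
Contributions: l=4 → 9.
Orbitals: 9. With m_s fixed to a single value there is one state per orbital, giving 9 states.

9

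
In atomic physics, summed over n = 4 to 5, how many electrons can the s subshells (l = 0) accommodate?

An s subshell (l = 0) exists for every n ≥ 1, so shells n = 4, 5 each contribute one — 2 subshells.
Since each s subshell holds 2(2·0+1) = 2 electrons, the total is 2 × 2 = 4.

4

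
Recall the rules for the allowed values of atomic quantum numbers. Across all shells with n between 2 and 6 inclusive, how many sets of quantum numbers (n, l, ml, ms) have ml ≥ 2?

Work shell by shell — for each n, count the (l, ml) pairs that satisfy ml ≥ 2:
n=3 → 1; n=4 → 3; n=5 → 6; n=6 → 10.
Orbitals: 1 + 3 + 6 + 10 = 20. Including both spin states (ms = ±1/2) gives 2 × 20 = 40 states.

40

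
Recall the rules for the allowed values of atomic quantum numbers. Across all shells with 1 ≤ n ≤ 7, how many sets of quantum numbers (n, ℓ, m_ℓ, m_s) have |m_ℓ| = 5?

12

Work shell by shell — for each n, count the (ℓ, m_ℓ) pairs that satisfy |m_ℓ| = 5:
n=6 → 2; n=7 → 4.
Orbitals: 2 + 4 = 6. Including both spin states (m_s = ±1/2) gives 2 × 6 = 12 states.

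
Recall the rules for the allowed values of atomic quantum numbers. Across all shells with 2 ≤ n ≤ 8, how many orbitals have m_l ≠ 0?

168

Treat each shell separately and count matching orbitals:
n=2 → 2; n=3 → 6; n=4 → 12; n=5 → 20; n=6 → 30; n=7 → 42; n=8 → 56.
Total orbitals: 2 + 6 + 12 + 20 + 30 + 42 + 56 = 168.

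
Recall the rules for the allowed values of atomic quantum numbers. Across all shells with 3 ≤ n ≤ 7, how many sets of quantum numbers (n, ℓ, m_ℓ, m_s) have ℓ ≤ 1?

40

Treat each shell separately and count matching orbitals:
n=3 → 4; n=4 → 4; n=5 → 4; n=6 → 4; n=7 → 4.
Orbitals: 4 + 4 + 4 + 4 + 4 = 20. Including both spin states (m_s = ±1/2) gives 2 × 20 = 40 states.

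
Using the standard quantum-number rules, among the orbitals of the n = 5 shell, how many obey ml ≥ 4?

1

The n = 5 shell has l = 0 through 4; check each.
The (l, ml) pairs meeting ml ≥ 4 give: l=4 → 1.
Total orbitals: 1.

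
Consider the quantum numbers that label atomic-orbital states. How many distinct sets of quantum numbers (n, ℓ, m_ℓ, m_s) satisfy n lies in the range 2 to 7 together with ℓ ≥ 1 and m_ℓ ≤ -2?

70

For each n in the range, tally the orbitals obeying ℓ ≥ 1 and m_ℓ ≤ -2:
n=3 → 1; n=4 → 3; n=5 → 6; n=6 → 10; n=7 → 15.
Orbitals: 1 + 3 + 6 + 10 + 15 = 35. Including both spin states (m_s = ±1/2) gives 2 × 35 = 70 states.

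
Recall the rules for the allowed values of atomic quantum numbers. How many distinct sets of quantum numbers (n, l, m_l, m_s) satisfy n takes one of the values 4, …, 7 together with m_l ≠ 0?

Work shell by shell — for each n, count the (l, m_l) pairs that satisfy m_l ≠ 0:
n=4 → 12; n=5 → 20; n=6 → 30; n=7 → 42.
Orbitals: 12 + 20 + 30 + 42 = 104. Including both spin states (m_s = ±1/2) gives 2 × 104 = 208 states.

208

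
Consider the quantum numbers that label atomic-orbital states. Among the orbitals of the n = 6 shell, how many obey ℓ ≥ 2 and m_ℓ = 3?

3

The (ℓ, m_ℓ) pairs meeting ℓ ≥ 2 and m_ℓ = 3 give: ℓ=3 → 1; ℓ=4 → 1; ℓ=5 → 1.
Total orbitals: 1 + 1 + 1 = 3.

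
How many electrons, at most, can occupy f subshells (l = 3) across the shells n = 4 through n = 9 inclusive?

84

An f subshell (l = 3) exists for every n ≥ 4, so shells n = 4, 5, 6, 7, 8, 9 each contribute one — 6 subshells.
Since each f subshell holds 2(2·3+1) = 14 electrons, the total is 6 × 14 = 84.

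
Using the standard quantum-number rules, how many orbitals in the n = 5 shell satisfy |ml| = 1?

For n = 5, l ranges over 0 … 4.
Per l-value: l=1 → 2; l=2 → 2; l=3 → 2; l=4 → 2.
Total orbitals: 2 + 2 + 2 + 2 = 8.

8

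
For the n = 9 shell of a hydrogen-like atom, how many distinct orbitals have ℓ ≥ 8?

Orbitals with ℓ ≥ 8, by ℓ: ℓ=8 → 17.
Total orbitals: 17.

17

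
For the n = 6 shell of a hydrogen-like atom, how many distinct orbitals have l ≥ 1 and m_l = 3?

3

For n = 6, l ranges over 0 … 5.
Contributions: l=3 → 1; l=4 → 1; l=5 → 1.
Total orbitals: 1 + 1 + 1 = 3.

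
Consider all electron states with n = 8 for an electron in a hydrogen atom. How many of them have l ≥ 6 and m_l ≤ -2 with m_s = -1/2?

11

The n = 8 shell has l = 0 through 7; check each.
Contributions: l=6 → 5; l=7 → 6.
Orbitals: 5 + 6 = 11. With m_s fixed to a single value there is one state per orbital, giving 11 states.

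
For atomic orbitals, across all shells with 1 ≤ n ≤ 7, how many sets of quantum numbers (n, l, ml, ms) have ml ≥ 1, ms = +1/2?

56

Go shell by shell, enumerating (l, ml) with ml ≥ 1:
n=2 → 1; n=3 → 3; n=4 → 6; n=5 → 10; n=6 → 15; n=7 → 21.
Orbitals: 1 + 3 + 6 + 10 + 15 + 21 = 56. With ms fixed to +1/2 there is one state per orbital, so 56 states.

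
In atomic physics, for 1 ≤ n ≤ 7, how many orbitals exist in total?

Total orbitals = 1² + 2² + 3² + 4² + 5² + 6² + 7² = 140.

140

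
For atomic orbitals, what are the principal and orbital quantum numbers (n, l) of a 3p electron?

n = 3, l = 1

The leading integer gives n = 3; the letter 'p' means l = 1.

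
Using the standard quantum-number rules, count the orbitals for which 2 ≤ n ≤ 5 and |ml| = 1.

Count contributing orbitals for each principal shell:
n=2 → 2; n=3 → 4; n=4 → 6; n=5 → 8.
Total orbitals: 2 + 4 + 6 + 8 = 20.

20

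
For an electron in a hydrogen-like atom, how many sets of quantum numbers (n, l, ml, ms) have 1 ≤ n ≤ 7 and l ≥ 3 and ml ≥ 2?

60

Per-shell orbital counts meeting the constraint:
n=4 → 2; n=5 → 5; n=6 → 9; n=7 → 14.
Orbitals: 2 + 5 + 9 + 14 = 30. Including both spin states (ms = ±1/2) gives 2 × 30 = 60 states.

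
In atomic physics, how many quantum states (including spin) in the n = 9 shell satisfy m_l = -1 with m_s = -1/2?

8

Go through l = 0, …, 8 (the values permitted for n = 9).
Per l-value: l=1 → 1; l=2 → 1; l=3 → 1; l=4 → 1; l=5 → 1; l=6 → 1; l=7 → 1; l=8 → 1.
Orbitals: 1 + 1 + 1 + 1 + 1 + 1 + 1 + 1 = 8. With m_s fixed to a single value there is one state per orbital, giving 8 states.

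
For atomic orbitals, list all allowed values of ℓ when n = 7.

ℓ is an integer with 0 ≤ ℓ ≤ n−1, so for n = 7: ℓ = 0, 1, 2, 3, 4, 5, 6.

0, 1, 2, 3, 4, 5, 6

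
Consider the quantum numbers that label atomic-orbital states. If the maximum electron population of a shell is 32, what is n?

n = 4

2n² = 32 ⇒ n² = 16 ⇒ n = 4.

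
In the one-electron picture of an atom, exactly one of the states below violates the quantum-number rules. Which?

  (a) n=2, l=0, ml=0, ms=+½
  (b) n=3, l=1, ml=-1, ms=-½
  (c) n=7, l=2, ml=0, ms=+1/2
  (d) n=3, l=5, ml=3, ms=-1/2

(d) has l = 5 ≥ n = 3, violating 0 ≤ l ≤ n−1.
The remaining sets (a), (b), (c) satisfy all four rules.

(d)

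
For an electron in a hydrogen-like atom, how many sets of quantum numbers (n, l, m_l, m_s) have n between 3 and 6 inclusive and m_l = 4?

For each n in the range, tally the orbitals obeying m_l = 4:
n=5 → 1; n=6 → 2.
Orbitals: 1 + 2 = 3. Including both spin states (m_s = ±1/2) gives 2 × 3 = 6 states.

6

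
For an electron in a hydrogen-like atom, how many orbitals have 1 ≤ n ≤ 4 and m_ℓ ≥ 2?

Work shell by shell — for each n, count the (ℓ, m_ℓ) pairs that satisfy m_ℓ ≥ 2:
n=3 → 1; n=4 → 3.
Total orbitals: 1 + 3 = 4.

4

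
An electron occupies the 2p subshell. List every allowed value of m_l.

-1, 0, 1

The 2p subshell has l = 1, and m_l takes every integer from −l to +l. With l = 1 that gives the 3 values -1, 0, 1.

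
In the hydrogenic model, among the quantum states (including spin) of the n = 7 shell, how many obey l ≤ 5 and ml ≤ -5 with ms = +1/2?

Go through l = 0, …, 6 (the values permitted for n = 7).
The (l, ml) pairs meeting l ≤ 5 and ml ≤ -5 give: l=5 → 1.
Orbitals: 1. With ms fixed to a single value there is one state per orbital, giving 1 state.

1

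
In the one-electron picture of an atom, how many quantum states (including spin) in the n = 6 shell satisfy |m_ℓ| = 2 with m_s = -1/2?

8

For n = 6, ℓ ranges over 0 … 5.
Contributions: ℓ=2 → 2; ℓ=3 → 2; ℓ=4 → 2; ℓ=5 → 2.
Orbitals: 2 + 2 + 2 + 2 = 8. With m_s fixed to a single value there is one state per orbital, giving 8 states.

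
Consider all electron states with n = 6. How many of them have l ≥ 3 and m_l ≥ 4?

6

Go through l = 0, …, 5 (the values permitted for n = 6).
Per l-value: l=4 → 1; l=5 → 2.
Orbitals: 1 + 2 = 3. Each orbital carries two spin states, so 3 × 2 = 6 states.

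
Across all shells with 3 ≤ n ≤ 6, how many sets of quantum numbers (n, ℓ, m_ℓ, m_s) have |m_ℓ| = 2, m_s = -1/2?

20

Treat each shell separately and count matching orbitals:
n=3 → 2; n=4 → 4; n=5 → 6; n=6 → 8.
Orbitals: 2 + 4 + 6 + 8 = 20. With m_s fixed to -1/2 there is one state per orbital, so 20 states.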